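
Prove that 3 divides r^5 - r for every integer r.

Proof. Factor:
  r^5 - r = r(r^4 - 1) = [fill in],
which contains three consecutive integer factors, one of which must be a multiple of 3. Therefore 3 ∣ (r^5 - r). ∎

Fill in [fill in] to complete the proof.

r^4 - 1 = (r^2 - 1)(r^2 + 1), and r^2 - 1 = (r-1)(r+1).
So r(r^4 - 1) = (r - 1)r(r + 1)(r^2 + 1).

(r - 1)r(r + 1)(r^2 + 1)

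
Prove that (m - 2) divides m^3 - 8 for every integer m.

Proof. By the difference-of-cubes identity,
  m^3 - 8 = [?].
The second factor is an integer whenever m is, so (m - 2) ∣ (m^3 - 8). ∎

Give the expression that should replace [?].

a^3 - b^3 = (a - b)(a^2 + ab + b^2). With a = m, b = 2:
m^3 - 8 = (m - 2)(m^2 + 2m + 4).

(m - 2)(m^2 + 2m + 4)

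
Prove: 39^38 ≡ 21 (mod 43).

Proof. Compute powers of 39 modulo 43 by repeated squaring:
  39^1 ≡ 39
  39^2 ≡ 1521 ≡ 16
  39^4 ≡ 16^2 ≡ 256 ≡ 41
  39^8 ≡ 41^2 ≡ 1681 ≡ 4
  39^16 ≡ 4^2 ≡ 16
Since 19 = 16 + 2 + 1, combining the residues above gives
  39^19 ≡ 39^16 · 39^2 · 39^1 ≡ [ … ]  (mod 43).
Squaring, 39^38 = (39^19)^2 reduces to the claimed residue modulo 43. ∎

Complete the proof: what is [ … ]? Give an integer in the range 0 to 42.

8

39^16 · 39^2 · 39^1 ≡ 16 · 16 · 39 = 9984.
9984 mod 43 = 8, so 39^19 ≡ 8 (mod 43).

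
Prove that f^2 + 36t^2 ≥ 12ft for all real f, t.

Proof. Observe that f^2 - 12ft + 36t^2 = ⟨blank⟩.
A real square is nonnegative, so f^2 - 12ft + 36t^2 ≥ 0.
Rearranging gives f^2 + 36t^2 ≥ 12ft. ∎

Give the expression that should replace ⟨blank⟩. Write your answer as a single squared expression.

f^2 - 12ft + 36t^2 is a perfect-square trinomial: the outer terms are (f)^2 and (6t)^2, and the cross term is -2·f·6t.
So f^2 - 12ft + 36t^2 = (f - 6t)^2 ≥ 0.

(f - 6t)^2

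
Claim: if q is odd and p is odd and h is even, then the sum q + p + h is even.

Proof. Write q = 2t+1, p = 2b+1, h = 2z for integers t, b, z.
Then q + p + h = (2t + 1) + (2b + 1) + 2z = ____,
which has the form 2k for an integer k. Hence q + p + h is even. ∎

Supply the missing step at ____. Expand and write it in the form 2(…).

2(b + t + z + 1)

Expanding: (2t + 1) + (2b + 1) + 2z = 2b + 2t + 2z + 2.
Every term is even; pulling out the factor of 2 gives 2(b + t + z + 1).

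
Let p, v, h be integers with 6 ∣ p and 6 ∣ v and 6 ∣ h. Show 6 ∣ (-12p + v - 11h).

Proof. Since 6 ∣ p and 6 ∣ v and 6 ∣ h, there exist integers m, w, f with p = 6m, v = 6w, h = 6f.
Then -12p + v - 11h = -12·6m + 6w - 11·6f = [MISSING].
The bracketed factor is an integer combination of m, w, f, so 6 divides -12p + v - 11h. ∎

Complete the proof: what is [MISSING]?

6(-11f - 12m + w)

Pull the common 6 out of every term: -12·6m + 6w - 11·6f = 6(-11f - 12m + w).
-11f - 12m + w is an integer, which exhibits the divisibility.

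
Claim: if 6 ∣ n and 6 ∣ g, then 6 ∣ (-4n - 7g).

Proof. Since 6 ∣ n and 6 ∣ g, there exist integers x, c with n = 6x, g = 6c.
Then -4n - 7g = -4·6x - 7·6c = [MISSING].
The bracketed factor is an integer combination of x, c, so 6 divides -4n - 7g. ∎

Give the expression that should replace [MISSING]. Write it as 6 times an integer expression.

6(-7c - 4x)

Each term has a factor of 6: -4·6x - 7·6c = 6·(-7c - 4x).
Since -7c - 4x is an integer, 6 ∣ (-4n - 7g).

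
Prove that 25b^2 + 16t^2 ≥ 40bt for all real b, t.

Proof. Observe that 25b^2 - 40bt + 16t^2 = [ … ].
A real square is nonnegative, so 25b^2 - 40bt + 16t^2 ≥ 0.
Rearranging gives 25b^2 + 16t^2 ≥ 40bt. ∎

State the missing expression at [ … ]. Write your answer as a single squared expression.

(5b - 4t)^2

The leading and trailing coefficients are 5^2 and 4^2, and 40 = 2·5·4, so the trinomial is (5b - 4t)^2.
Hence 25b^2 - 40bt + 16t^2 ≥ 0.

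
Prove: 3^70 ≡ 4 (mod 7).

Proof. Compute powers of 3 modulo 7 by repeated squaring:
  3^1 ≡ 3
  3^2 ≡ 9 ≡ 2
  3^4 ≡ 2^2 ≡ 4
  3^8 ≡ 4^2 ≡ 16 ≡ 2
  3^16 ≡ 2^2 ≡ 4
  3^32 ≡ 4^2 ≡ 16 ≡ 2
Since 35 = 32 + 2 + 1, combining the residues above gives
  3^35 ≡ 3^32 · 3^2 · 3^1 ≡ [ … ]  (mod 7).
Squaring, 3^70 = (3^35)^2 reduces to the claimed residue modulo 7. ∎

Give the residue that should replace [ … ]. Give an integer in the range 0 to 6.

Multiply the listed residues: 2 · 2 · 3 = 4 → 12.
Reducing modulo 7: 12 = 1·7 + 5, so 3^35 ≡ 5.

5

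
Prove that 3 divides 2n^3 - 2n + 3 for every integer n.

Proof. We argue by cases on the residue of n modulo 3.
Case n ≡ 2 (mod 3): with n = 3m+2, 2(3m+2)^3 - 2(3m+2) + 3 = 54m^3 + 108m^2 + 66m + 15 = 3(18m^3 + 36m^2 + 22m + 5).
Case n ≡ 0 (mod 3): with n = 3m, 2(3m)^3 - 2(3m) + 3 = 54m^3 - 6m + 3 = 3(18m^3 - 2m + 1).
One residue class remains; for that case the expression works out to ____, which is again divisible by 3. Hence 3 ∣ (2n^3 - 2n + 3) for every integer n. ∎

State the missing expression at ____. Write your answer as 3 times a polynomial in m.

3(18m^3 + 18m^2 + 4m + 1)

Only n ≡ 1 (mod 3) is unaccounted for. Put n = 3m+1:
2(3m+1)^3 - 2(3m+1) + 3 expands to 54m^3 + 54m^2 + 12m + 3,
and factoring out 3 leaves 3(18m^3 + 18m^2 + 4m + 1).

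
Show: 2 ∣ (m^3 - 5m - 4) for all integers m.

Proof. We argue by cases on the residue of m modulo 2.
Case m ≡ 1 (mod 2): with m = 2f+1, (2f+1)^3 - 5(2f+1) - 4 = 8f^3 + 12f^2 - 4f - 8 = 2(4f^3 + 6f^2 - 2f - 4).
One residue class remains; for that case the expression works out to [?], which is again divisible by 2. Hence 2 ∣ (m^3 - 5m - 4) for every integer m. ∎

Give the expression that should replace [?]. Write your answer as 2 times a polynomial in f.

2(4f^3 - 5f - 2)

Only m ≡ 0 (mod 2) is unaccounted for. Put m = 2f:
(2f)^3 - 5(2f) - 4 expands to 8f^3 - 10f - 4,
and factoring out 2 leaves 2(4f^3 - 5f - 2).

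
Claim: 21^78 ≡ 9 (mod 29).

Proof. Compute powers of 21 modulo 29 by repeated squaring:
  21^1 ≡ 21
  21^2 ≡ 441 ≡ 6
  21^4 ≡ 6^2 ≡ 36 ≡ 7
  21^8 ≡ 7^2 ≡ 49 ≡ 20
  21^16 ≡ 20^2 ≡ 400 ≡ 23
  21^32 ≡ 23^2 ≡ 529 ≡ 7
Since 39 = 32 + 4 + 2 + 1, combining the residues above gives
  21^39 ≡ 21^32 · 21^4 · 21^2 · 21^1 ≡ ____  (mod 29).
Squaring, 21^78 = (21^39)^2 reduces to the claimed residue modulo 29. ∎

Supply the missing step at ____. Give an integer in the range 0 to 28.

26

Multiply the listed residues: 7 · 7 · 6 · 21 = 49 → 294 → 6174.
Reducing modulo 29: 6174 = 212·29 + 26, so 21^39 ≡ 26.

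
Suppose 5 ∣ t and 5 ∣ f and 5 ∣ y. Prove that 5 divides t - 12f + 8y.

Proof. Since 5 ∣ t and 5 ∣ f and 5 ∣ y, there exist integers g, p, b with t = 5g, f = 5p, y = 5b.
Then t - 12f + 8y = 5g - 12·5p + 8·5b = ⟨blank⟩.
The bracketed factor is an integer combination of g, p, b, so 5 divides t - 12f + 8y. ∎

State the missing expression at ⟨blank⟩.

5(8b + g - 12p)

Each term has a factor of 5: 5g - 12·5p + 8·5b = 5·(8b + g - 12p).
Since 8b + g - 12p is an integer, 5 ∣ (t - 12f + 8y).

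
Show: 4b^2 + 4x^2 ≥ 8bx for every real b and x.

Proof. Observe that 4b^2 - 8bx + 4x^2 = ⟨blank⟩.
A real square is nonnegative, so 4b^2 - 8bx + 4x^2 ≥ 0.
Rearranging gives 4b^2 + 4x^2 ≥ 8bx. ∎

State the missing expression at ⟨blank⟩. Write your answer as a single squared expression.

The leading and trailing coefficients are 2^2 and 2^2, and 8 = 2·2·2, so the trinomial is (2b - 2x)^2.
Hence 4b^2 - 8bx + 4x^2 ≥ 0.

(2b - 2x)^2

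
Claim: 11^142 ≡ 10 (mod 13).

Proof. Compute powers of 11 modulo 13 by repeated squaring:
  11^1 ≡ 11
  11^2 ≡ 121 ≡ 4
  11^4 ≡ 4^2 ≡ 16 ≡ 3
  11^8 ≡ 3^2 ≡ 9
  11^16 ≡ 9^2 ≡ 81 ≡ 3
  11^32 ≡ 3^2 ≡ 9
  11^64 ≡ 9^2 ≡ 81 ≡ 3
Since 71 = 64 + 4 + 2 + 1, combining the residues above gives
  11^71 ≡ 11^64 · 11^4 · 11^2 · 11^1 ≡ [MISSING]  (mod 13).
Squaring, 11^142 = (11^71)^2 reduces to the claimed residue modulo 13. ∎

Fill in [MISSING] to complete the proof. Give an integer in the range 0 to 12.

6

11^64 · 11^4 · 11^2 · 11^1 ≡ 3 · 3 · 4 · 11 = 396.
396 mod 13 = 6, so 11^71 ≡ 6 (mod 13).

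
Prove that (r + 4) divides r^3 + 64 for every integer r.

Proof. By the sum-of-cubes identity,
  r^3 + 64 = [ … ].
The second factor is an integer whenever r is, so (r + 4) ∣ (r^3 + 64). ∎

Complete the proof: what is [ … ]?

Polynomial division of r^3 + 64 by r + 4 leaves remainder 0 and quotient r^2 - 4r + 16.
Hence r^3 + 64 = (r + 4)(r^2 - 4r + 16).

(r + 4)(r^2 - 4r + 16)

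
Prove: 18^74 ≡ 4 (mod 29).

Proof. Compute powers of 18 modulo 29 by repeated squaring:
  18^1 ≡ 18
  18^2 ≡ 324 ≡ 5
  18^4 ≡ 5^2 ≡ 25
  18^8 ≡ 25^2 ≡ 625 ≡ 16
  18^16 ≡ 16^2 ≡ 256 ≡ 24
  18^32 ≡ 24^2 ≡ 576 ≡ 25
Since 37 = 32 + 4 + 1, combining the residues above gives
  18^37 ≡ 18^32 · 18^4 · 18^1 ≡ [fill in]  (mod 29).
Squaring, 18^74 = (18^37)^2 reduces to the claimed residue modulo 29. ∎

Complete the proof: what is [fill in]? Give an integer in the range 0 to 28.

27

18^32 · 18^4 · 18^1 ≡ 25 · 25 · 18 = 11250.
11250 mod 29 = 27, so 18^37 ≡ 27 (mod 29).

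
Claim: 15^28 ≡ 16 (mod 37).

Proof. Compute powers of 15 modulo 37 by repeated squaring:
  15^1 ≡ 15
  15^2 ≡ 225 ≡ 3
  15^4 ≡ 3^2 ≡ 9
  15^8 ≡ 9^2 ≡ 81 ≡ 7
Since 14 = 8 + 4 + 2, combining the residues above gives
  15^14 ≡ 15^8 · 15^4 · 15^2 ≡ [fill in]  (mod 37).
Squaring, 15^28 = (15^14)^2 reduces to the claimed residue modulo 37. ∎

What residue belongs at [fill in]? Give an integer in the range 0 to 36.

15^8 · 15^4 · 15^2 ≡ 7 · 9 · 3 = 189.
189 mod 37 = 4, so 15^14 ≡ 4 (mod 37).

4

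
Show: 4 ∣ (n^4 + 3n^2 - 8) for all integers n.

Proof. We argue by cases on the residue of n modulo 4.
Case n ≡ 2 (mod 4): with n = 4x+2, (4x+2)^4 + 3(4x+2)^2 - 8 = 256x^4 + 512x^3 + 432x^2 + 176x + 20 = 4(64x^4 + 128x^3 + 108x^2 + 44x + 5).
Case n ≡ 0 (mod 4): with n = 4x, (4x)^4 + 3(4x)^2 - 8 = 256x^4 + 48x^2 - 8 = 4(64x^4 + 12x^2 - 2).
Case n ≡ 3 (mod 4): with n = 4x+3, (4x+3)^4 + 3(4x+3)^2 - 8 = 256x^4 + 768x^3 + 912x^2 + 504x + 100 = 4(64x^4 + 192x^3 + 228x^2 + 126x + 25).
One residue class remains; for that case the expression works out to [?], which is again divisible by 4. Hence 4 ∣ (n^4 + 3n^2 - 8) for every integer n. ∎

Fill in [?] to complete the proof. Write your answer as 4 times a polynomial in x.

Only n ≡ 1 (mod 4) is unaccounted for. Put n = 4x+1:
(4x+1)^4 + 3(4x+1)^2 - 8 expands to 256x^4 + 256x^3 + 144x^2 + 40x - 4,
and factoring out 4 leaves 4(64x^4 + 64x^3 + 36x^2 + 10x - 1).

4(64x^4 + 64x^3 + 36x^2 + 10x - 1)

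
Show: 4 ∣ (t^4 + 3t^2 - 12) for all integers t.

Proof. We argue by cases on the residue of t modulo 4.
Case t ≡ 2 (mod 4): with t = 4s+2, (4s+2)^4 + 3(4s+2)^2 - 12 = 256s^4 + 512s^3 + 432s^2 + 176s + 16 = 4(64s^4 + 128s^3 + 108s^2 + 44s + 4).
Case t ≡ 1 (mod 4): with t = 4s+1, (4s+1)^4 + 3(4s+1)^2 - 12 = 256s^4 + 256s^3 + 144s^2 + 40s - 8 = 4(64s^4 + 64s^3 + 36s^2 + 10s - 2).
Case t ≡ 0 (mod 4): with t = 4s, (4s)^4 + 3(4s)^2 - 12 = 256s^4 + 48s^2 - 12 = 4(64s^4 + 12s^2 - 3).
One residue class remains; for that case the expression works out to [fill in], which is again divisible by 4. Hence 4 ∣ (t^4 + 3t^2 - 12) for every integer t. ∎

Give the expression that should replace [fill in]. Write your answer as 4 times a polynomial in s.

The residues treated are {2, 1, 0}, so the missing case is t ≡ 3 (mod 4); write t = 4s+3.
Then (4s+3)^4 + 3(4s+3)^2 - 12 = 256s^4 + 768s^3 + 912s^2 + 504s + 96 = 4(64s^4 + 192s^3 + 228s^2 + 126s + 24).

4(64s^4 + 192s^3 + 228s^2 + 126s + 24)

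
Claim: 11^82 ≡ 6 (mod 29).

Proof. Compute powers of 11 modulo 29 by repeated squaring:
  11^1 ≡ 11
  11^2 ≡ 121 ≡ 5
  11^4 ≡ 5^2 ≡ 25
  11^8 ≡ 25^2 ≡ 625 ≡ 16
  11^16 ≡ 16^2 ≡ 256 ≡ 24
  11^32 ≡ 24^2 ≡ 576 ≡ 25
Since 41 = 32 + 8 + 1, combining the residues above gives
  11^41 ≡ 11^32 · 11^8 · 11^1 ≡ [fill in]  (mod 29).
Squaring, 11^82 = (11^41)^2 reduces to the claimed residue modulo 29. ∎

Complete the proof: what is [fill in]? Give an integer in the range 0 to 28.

11^32 · 11^8 · 11^1 ≡ 25 · 16 · 11 = 4400.
4400 mod 29 = 21, so 11^41 ≡ 21 (mod 29).

21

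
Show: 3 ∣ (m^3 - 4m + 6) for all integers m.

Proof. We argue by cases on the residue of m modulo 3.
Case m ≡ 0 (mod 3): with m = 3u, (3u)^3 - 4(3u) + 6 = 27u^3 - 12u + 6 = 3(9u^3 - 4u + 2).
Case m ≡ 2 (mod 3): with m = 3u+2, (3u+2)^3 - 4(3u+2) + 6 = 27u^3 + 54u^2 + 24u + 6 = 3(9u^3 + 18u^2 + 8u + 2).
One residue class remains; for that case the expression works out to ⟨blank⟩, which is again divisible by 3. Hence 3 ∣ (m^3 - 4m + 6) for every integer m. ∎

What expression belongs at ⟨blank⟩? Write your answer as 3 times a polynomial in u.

3(9u^3 + 9u^2 - u + 1)

The residues treated are {0, 2}, so the missing case is m ≡ 1 (mod 3); write m = 3u+1.
Then (3u+1)^3 - 4(3u+1) + 6 = 27u^3 + 27u^2 - 3u + 3 = 3(9u^3 + 9u^2 - u + 1).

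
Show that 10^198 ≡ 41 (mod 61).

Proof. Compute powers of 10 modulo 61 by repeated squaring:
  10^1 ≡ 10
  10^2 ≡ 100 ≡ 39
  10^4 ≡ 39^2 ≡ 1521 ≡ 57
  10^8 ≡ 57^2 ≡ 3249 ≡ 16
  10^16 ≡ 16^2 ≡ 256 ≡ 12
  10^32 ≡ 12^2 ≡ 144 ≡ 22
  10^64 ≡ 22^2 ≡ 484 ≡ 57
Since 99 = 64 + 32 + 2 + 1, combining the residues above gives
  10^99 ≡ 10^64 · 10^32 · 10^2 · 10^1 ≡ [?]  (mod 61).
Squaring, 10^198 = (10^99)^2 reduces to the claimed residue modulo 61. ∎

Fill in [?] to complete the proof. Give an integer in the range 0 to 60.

23

Multiply the listed residues: 57 · 22 · 39 · 10 = 1254 → 48906 → 489060.
Reducing modulo 61: 489060 = 8017·61 + 23, so 10^99 ≡ 23.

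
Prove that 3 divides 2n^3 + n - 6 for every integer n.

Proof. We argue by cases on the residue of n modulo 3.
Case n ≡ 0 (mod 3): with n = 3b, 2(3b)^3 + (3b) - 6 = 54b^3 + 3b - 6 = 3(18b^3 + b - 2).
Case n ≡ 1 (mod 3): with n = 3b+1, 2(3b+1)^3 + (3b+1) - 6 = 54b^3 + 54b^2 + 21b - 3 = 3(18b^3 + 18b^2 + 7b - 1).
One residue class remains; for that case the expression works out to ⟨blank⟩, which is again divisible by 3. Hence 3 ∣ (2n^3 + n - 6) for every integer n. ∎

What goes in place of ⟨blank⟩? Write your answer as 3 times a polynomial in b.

Only n ≡ 2 (mod 3) is unaccounted for. Put n = 3b+2:
2(3b+2)^3 + (3b+2) - 6 expands to 54b^3 + 108b^2 + 75b + 12,
and factoring out 3 leaves 3(18b^3 + 36b^2 + 25b + 4).

3(18b^3 + 36b^2 + 25b + 4)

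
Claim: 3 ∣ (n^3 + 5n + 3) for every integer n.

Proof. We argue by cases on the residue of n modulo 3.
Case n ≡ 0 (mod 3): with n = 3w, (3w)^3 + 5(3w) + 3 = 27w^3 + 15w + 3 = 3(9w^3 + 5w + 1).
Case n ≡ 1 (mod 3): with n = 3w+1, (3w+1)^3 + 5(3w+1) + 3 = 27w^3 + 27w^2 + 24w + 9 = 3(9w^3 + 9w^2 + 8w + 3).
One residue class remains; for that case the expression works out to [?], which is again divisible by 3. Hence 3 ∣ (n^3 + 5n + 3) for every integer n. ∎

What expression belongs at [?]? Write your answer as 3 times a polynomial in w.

The residues treated are {0, 1}, so the missing case is n ≡ 2 (mod 3); write n = 3w+2.
Then (3w+2)^3 + 5(3w+2) + 3 = 27w^3 + 54w^2 + 51w + 21 = 3(9w^3 + 18w^2 + 17w + 7).

3(9w^3 + 18w^2 + 17w + 7)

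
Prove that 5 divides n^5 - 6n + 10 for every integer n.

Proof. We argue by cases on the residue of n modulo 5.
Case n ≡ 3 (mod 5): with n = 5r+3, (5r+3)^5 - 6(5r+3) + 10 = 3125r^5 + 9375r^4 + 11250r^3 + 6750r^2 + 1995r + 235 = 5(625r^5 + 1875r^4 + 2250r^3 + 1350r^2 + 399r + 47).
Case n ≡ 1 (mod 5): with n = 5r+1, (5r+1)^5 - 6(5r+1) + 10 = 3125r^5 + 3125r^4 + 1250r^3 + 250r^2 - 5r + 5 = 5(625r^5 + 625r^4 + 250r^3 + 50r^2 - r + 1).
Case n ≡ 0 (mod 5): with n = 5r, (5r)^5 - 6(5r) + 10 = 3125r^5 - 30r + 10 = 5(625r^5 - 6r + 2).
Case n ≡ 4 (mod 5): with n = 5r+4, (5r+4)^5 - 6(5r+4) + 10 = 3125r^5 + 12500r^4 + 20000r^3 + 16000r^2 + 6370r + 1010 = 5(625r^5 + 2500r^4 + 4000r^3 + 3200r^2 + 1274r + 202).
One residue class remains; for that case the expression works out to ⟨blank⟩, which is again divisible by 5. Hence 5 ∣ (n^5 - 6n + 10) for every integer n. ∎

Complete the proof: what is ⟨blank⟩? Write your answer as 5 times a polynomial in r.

5(625r^5 + 1250r^4 + 1000r^3 + 400r^2 + 74r + 6)

The residues treated are {3, 1, 0, 4}, so the missing case is n ≡ 2 (mod 5); write n = 5r+2.
Then (5r+2)^5 - 6(5r+2) + 10 = 3125r^5 + 6250r^4 + 5000r^3 + 2000r^2 + 370r + 30 = 5(625r^5 + 1250r^4 + 1000r^3 + 400r^2 + 74r + 6).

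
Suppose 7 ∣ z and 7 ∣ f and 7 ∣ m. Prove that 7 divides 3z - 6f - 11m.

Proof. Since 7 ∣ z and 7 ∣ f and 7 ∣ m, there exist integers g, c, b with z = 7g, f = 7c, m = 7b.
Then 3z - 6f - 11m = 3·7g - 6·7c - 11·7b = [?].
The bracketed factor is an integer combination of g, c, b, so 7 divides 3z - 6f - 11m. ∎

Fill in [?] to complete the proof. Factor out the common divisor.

Each term has a factor of 7: 3·7g - 6·7c - 11·7b = 7·(-11b - 6c + 3g).
Since -11b - 6c + 3g is an integer, 7 ∣ (3z - 6f - 11m).

7(-11b - 6c + 3g)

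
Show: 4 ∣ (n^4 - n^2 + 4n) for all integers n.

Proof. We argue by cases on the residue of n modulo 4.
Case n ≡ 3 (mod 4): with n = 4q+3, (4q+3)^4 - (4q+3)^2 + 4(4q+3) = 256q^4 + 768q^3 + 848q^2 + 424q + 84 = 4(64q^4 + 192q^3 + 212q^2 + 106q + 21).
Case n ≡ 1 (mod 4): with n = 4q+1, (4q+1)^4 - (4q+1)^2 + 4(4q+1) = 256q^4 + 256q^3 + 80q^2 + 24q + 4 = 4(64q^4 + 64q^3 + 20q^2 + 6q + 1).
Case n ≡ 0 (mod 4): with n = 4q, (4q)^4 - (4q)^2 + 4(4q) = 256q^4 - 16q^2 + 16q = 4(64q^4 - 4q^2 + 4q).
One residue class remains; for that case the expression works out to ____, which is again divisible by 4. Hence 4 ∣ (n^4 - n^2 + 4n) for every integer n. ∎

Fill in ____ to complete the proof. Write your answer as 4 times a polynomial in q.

4(64q^4 + 128q^3 + 92q^2 + 32q + 5)

Only n ≡ 2 (mod 4) is unaccounted for. Put n = 4q+2:
(4q+2)^4 - (4q+2)^2 + 4(4q+2) expands to 256q^4 + 512q^3 + 368q^2 + 128q + 20,
and factoring out 4 leaves 4(64q^4 + 128q^3 + 92q^2 + 32q + 5).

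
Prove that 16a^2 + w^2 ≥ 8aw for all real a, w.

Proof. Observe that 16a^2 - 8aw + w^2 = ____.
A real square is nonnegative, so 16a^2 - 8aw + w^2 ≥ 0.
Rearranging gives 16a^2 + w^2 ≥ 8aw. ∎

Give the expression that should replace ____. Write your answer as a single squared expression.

The leading and trailing coefficients are 4^2 and 1^2, and 8 = 2·4·1, so the trinomial is (4a - w)^2.
Hence 16a^2 - 8aw + w^2 ≥ 0.

(4a - w)^2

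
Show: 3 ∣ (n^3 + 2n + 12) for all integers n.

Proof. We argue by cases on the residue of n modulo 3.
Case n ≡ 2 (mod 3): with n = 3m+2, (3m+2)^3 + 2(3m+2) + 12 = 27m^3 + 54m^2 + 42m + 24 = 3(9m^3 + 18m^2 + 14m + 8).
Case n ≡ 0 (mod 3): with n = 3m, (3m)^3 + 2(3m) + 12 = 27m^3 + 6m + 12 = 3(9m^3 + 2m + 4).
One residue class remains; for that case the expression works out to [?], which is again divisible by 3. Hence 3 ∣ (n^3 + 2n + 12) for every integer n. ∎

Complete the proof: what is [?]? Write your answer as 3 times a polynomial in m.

Only n ≡ 1 (mod 3) is unaccounted for. Put n = 3m+1:
(3m+1)^3 + 2(3m+1) + 12 expands to 27m^3 + 27m^2 + 15m + 15,
and factoring out 3 leaves 3(9m^3 + 9m^2 + 5m + 5).

3(9m^3 + 9m^2 + 5m + 5)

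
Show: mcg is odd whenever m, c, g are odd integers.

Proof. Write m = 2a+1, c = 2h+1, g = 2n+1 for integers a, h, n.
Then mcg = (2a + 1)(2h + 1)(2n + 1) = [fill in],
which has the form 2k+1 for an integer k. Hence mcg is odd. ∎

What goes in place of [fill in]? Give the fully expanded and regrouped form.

Expanding: (2a + 1)(2h + 1)(2n + 1) = 8ahn + 4ah + 4an + 2a + 4hn + 2h + 2n + 1.
Every term except the constant is even, so this is 2(4ahn + 2ah + 2an + a + 2hn + h + n) + 1,
and 4ahn + 2ah + 2an + a + 2hn + h + n ∈ ℤ gives the required form.

2(4ahn + 2ah + 2an + a + 2hn + h + n) + 1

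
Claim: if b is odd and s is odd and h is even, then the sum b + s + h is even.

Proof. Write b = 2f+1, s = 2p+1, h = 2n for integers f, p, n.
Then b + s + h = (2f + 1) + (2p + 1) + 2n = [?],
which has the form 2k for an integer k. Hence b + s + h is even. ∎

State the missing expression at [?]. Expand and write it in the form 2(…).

2(f + n + p + 1)

Expanding: (2f + 1) + (2p + 1) + 2n = 2f + 2n + 2p + 2.
Every term is even; pulling out the factor of 2 gives 2(f + n + p + 1).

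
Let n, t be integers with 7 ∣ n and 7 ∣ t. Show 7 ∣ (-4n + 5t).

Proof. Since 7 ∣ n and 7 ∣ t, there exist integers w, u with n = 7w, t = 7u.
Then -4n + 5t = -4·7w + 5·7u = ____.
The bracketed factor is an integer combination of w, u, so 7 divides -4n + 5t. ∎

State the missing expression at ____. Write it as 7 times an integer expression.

7(5u - 4w)

Pull the common 7 out of every term: -4·7w + 5·7u = 7(5u - 4w).
5u - 4w is an integer, which exhibits the divisibility.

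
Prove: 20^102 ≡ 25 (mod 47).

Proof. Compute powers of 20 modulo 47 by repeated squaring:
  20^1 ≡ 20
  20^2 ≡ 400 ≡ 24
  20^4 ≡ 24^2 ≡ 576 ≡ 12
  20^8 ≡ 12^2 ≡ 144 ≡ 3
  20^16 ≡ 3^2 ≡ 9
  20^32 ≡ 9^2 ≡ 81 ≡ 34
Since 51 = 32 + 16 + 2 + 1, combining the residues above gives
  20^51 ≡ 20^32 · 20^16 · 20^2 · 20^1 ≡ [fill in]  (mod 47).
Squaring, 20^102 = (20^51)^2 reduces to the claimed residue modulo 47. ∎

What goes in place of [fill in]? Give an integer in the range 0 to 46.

20^32 · 20^16 · 20^2 · 20^1 ≡ 34 · 9 · 24 · 20 = 146880.
146880 mod 47 = 5, so 20^51 ≡ 5 (mod 47).

5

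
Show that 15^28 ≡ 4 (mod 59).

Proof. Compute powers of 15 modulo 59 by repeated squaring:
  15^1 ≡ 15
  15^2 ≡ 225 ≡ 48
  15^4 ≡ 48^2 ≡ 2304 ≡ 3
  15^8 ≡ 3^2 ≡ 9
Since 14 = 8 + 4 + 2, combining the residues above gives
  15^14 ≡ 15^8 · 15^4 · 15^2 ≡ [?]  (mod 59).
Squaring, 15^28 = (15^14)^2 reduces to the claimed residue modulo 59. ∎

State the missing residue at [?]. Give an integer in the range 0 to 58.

Multiply the listed residues: 9 · 3 · 48 = 27 → 1296.
Reducing modulo 59: 1296 = 21·59 + 57, so 15^14 ≡ 57.

57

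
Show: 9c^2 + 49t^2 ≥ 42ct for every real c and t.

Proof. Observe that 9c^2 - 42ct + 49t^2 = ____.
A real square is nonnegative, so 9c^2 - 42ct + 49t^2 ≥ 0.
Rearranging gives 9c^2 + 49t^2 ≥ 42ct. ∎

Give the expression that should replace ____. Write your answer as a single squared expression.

9c^2 - 42ct + 49t^2 is a perfect-square trinomial: the outer terms are (3c)^2 and (7t)^2, and the cross term is -2·3c·7t.
So 9c^2 - 42ct + 49t^2 = (3c - 7t)^2 ≥ 0.

(3c - 7t)^2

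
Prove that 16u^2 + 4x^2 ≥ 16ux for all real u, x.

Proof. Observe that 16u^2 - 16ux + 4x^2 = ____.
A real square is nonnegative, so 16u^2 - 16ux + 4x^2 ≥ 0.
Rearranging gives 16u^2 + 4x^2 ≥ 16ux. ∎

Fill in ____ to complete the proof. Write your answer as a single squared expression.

16u^2 - 16ux + 4x^2 is a perfect-square trinomial: the outer terms are (4u)^2 and (2x)^2, and the cross term is -2·4u·2x.
So 16u^2 - 16ux + 4x^2 = (4u - 2x)^2 ≥ 0.

(4u - 2x)^2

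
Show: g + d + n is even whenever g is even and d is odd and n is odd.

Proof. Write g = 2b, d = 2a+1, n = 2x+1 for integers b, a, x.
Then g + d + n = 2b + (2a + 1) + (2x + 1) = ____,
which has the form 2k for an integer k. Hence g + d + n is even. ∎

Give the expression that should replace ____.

2b + (2a + 1) + (2x + 1) = 2a + 2b + 2x + 2
= 2(a + b + x + 1).
Since a + b + x + 1 is an integer, the sum is of the form 2k for an integer k.

2(a + b + x + 1)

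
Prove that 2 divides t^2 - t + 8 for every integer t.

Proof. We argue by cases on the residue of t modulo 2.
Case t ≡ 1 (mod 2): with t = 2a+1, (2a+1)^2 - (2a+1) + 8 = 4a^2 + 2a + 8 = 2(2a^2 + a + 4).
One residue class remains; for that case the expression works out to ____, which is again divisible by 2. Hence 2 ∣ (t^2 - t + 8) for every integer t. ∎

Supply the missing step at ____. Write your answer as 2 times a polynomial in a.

2(2a^2 - a + 4)

Only t ≡ 0 (mod 2) is unaccounted for. Put t = 2a:
(2a)^2 - (2a) + 8 expands to 4a^2 - 2a + 8,
and factoring out 2 leaves 2(2a^2 - a + 4).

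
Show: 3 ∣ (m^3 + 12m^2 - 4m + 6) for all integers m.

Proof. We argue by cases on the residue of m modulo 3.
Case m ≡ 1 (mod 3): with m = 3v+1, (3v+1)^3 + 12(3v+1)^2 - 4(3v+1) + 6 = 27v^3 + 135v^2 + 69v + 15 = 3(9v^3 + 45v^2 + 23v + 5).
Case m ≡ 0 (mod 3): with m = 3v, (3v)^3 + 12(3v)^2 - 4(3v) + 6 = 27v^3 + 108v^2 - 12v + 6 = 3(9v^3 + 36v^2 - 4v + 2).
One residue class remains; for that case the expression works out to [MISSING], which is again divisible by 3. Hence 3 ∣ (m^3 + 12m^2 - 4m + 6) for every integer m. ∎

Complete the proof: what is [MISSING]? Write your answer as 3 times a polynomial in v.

3(9v^3 + 54v^2 + 56v + 18)

Only m ≡ 2 (mod 3) is unaccounted for. Put m = 3v+2:
(3v+2)^3 + 12(3v+2)^2 - 4(3v+2) + 6 expands to 27v^3 + 162v^2 + 168v + 54,
and factoring out 3 leaves 3(9v^3 + 54v^2 + 56v + 18).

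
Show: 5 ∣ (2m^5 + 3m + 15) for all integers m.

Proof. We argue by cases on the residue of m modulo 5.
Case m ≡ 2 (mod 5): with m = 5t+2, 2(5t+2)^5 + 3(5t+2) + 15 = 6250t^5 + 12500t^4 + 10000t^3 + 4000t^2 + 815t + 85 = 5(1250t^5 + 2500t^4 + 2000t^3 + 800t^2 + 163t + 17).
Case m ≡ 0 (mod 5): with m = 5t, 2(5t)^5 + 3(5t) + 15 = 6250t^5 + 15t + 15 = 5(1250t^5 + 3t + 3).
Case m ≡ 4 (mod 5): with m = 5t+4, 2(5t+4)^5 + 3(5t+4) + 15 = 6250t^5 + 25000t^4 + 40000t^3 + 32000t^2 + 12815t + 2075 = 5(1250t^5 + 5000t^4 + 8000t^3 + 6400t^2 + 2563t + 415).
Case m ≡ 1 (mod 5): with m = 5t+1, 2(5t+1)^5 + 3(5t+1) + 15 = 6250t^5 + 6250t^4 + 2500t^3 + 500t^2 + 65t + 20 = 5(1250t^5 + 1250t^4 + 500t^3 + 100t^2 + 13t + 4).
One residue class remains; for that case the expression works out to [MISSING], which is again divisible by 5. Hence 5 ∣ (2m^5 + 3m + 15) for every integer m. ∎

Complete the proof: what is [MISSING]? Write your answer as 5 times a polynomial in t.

Only m ≡ 3 (mod 5) is unaccounted for. Put m = 5t+3:
2(5t+3)^5 + 3(5t+3) + 15 expands to 6250t^5 + 18750t^4 + 22500t^3 + 13500t^2 + 4065t + 510,
and factoring out 5 leaves 5(1250t^5 + 3750t^4 + 4500t^3 + 2700t^2 + 813t + 102).

5(1250t^5 + 3750t^4 + 4500t^3 + 2700t^2 + 813t + 102)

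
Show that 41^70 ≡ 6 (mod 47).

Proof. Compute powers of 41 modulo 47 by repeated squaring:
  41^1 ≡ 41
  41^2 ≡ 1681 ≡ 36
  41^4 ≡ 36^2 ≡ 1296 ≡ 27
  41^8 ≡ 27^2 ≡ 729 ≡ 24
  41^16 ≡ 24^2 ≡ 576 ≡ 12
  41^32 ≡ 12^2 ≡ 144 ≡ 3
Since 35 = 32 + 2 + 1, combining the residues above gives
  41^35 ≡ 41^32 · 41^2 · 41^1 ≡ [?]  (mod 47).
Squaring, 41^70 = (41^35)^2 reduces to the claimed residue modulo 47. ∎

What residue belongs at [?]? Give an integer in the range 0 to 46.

10

41^32 · 41^2 · 41^1 ≡ 3 · 36 · 41 = 4428.
4428 mod 47 = 10, so 41^35 ≡ 10 (mod 47).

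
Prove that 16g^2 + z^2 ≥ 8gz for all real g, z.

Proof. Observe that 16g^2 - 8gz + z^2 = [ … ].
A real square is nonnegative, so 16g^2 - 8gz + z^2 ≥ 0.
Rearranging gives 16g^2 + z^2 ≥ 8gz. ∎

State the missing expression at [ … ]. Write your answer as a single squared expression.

The leading and trailing coefficients are 4^2 and 1^2, and 8 = 2·4·1, so the trinomial is (4g - z)^2.
Hence 16g^2 - 8gz + z^2 ≥ 0.

(4g - z)^2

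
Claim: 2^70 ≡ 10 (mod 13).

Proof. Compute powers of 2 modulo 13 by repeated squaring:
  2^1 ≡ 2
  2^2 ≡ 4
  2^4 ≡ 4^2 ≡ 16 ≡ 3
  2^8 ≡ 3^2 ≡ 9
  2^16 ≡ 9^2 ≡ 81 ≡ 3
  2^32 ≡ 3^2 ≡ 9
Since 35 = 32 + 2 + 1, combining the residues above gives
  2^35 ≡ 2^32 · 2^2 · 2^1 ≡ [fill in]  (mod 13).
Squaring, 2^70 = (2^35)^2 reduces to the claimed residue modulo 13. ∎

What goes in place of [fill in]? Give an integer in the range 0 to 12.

Multiply the listed residues: 9 · 4 · 2 = 36 → 72.
Reducing modulo 13: 72 = 5·13 + 7, so 2^35 ≡ 7.

7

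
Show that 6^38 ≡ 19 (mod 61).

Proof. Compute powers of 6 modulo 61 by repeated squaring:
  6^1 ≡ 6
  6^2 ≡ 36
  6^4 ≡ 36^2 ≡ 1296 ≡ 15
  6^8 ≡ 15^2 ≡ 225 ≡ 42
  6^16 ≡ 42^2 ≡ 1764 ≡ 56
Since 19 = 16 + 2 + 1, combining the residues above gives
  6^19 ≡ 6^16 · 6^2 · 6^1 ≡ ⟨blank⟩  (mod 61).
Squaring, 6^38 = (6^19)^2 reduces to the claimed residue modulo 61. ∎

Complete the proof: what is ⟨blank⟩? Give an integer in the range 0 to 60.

Multiply the listed residues: 56 · 36 · 6 = 2016 → 12096.
Reducing modulo 61: 12096 = 198·61 + 18, so 6^19 ≡ 18.

18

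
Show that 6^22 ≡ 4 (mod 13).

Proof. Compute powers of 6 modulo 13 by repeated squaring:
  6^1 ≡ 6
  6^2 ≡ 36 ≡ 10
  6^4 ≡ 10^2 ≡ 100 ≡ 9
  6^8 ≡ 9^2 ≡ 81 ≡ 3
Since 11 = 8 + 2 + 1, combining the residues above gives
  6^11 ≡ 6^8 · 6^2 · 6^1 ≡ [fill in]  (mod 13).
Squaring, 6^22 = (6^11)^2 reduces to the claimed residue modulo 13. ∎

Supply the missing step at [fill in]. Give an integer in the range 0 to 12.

Multiply the listed residues: 3 · 10 · 6 = 30 → 180.
Reducing modulo 13: 180 = 13·13 + 11, so 6^11 ≡ 11.

11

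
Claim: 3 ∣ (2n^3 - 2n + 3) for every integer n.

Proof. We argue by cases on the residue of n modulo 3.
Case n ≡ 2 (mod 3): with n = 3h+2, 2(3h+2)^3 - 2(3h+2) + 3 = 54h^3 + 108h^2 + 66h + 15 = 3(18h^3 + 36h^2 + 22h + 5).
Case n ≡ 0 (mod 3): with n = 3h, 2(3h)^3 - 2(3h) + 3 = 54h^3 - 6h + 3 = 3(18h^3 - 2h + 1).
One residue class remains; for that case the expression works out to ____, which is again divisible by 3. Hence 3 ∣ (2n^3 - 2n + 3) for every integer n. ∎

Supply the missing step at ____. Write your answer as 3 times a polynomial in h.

3(18h^3 + 18h^2 + 4h + 1)

Only n ≡ 1 (mod 3) is unaccounted for. Put n = 3h+1:
2(3h+1)^3 - 2(3h+1) + 3 expands to 54h^3 + 54h^2 + 12h + 3,
and factoring out 3 leaves 3(18h^3 + 18h^2 + 4h + 1).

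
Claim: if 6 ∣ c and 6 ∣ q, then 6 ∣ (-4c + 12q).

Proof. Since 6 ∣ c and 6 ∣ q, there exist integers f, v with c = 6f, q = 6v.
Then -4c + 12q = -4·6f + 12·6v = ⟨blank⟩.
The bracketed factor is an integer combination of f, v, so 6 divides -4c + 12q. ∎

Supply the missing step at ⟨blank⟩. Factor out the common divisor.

6(-4f + 12v)

Each term has a factor of 6: -4·6f + 12·6v = 6·(-4f + 12v).
Since -4f + 12v is an integer, 6 ∣ (-4c + 12q).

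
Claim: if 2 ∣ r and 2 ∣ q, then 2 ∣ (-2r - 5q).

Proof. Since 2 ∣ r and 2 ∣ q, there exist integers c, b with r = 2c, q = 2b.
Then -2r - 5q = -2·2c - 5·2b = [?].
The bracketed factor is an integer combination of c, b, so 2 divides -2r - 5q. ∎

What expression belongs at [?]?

Pull the common 2 out of every term: -2·2c - 5·2b = 2(-5b - 2c).
-5b - 2c is an integer, which exhibits the divisibility.

2(-5b - 2c)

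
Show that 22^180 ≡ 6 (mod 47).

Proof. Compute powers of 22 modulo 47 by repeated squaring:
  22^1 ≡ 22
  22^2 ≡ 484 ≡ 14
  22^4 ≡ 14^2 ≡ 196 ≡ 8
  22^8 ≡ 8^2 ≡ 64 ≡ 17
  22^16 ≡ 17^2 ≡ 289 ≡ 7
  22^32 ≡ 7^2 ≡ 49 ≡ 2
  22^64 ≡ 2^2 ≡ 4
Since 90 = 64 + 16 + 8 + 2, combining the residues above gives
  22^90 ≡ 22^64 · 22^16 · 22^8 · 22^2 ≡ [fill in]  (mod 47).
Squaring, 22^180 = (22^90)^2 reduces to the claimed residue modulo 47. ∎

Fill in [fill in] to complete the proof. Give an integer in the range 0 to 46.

Multiply the listed residues: 4 · 7 · 17 · 14 = 28 → 476 → 6664.
Reducing modulo 47: 6664 = 141·47 + 37, so 22^90 ≡ 37.

37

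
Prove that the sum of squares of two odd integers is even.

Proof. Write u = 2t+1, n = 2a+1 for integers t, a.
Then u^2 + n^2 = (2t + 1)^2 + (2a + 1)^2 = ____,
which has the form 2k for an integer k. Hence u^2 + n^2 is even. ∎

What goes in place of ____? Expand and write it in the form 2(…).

Expanding: (2t + 1)^2 + (2a + 1)^2 = 4a^2 + 4a + 4t^2 + 4t + 2.
Every term is even; pulling out the factor of 2 gives 2(2a^2 + 2a + 2t^2 + 2t + 1).

2(2a^2 + 2a + 2t^2 + 2t + 1)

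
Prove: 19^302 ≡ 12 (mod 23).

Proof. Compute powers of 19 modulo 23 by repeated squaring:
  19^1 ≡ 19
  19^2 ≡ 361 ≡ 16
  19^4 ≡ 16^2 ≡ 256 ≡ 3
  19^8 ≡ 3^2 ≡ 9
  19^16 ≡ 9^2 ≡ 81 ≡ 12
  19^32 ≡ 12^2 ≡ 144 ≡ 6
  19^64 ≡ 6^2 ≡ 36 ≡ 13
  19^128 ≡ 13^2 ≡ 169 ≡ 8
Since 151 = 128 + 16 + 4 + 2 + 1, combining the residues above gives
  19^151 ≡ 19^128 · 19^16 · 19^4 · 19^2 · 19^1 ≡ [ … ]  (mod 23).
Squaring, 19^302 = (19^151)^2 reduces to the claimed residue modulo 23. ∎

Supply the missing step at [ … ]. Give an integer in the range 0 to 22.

19^128 · 19^16 · 19^4 · 19^2 · 19^1 ≡ 8 · 12 · 3 · 16 · 19 = 87552.
87552 mod 23 = 14, so 19^151 ≡ 14 (mod 23).

14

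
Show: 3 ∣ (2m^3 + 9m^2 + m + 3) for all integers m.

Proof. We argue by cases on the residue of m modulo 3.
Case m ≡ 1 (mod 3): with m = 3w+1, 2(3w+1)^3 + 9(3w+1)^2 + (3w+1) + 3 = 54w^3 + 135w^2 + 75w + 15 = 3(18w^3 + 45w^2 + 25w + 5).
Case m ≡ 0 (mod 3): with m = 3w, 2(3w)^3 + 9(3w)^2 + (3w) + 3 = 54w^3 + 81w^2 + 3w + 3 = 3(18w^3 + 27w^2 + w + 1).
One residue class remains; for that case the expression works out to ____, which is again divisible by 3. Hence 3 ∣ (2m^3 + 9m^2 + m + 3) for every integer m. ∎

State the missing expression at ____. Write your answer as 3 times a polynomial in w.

The residues treated are {1, 0}, so the missing case is m ≡ 2 (mod 3); write m = 3w+2.
Then 2(3w+2)^3 + 9(3w+2)^2 + (3w+2) + 3 = 54w^3 + 189w^2 + 183w + 57 = 3(18w^3 + 63w^2 + 61w + 19).

3(18w^3 + 63w^2 + 61w + 19)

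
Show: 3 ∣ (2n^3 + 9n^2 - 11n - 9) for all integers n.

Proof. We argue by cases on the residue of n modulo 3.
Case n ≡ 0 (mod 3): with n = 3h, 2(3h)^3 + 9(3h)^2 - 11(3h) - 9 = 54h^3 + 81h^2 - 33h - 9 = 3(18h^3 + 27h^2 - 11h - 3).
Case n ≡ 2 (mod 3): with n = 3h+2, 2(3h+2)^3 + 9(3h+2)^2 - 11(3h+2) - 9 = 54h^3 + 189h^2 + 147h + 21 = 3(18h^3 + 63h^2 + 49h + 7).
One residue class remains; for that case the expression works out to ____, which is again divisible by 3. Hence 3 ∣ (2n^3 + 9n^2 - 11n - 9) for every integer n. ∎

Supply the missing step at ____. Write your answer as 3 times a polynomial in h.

3(18h^3 + 45h^2 + 13h - 3)

The residues treated are {0, 2}, so the missing case is n ≡ 1 (mod 3); write n = 3h+1.
Then 2(3h+1)^3 + 9(3h+1)^2 - 11(3h+1) - 9 = 54h^3 + 135h^2 + 39h - 9 = 3(18h^3 + 45h^2 + 13h - 3).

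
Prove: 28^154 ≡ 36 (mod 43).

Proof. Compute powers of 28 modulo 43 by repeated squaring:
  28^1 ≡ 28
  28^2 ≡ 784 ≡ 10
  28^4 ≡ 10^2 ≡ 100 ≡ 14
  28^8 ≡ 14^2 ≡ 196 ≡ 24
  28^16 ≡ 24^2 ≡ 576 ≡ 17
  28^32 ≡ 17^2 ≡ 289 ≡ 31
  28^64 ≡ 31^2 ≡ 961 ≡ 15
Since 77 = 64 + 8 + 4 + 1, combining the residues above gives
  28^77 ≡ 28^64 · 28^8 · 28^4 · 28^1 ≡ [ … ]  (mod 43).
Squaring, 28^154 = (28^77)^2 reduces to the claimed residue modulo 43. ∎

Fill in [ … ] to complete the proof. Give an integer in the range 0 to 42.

37

Multiply the listed residues: 15 · 24 · 14 · 28 = 360 → 5040 → 141120.
Reducing modulo 43: 141120 = 3281·43 + 37, so 28^77 ≡ 37.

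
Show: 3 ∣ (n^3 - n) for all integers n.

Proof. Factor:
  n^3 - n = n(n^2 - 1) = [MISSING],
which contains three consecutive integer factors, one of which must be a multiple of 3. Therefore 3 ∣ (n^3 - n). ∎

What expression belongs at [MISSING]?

n(n^2 - 1) = n(n - 1)(n + 1) = (n - 1)n(n + 1).
These three factors are consecutive integers, so their product is divisible by 3.

(n - 1)n(n + 1)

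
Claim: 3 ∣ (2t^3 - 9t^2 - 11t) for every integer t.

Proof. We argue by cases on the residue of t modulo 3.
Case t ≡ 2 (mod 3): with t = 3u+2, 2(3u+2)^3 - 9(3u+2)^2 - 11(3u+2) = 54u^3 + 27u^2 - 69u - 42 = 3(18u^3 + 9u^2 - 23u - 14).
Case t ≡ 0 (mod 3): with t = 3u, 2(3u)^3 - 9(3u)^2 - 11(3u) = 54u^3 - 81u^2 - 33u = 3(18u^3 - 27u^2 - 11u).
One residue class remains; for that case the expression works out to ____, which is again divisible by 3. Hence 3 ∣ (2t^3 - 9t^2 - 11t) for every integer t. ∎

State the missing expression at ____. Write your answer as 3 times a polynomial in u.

3(18u^3 - 9u^2 - 23u - 6)

Only t ≡ 1 (mod 3) is unaccounted for. Put t = 3u+1:
2(3u+1)^3 - 9(3u+1)^2 - 11(3u+1) expands to 54u^3 - 27u^2 - 69u - 18,
and factoring out 3 leaves 3(18u^3 - 9u^2 - 23u - 6).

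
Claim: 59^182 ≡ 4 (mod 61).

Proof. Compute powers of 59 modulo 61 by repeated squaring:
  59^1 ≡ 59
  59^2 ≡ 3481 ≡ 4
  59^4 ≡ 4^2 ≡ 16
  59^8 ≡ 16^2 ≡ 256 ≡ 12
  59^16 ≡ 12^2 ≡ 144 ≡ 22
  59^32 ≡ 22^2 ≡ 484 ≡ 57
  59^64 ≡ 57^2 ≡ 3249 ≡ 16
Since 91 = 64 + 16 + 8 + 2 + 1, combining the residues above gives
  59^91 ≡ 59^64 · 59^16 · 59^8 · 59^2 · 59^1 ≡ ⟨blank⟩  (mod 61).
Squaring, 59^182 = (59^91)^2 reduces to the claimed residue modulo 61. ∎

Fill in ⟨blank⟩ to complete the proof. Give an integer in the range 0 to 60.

2

Multiply the listed residues: 16 · 22 · 12 · 4 · 59 = 352 → 4224 → 16896 → 996864.
Reducing modulo 61: 996864 = 16342·61 + 2, so 59^91 ≡ 2.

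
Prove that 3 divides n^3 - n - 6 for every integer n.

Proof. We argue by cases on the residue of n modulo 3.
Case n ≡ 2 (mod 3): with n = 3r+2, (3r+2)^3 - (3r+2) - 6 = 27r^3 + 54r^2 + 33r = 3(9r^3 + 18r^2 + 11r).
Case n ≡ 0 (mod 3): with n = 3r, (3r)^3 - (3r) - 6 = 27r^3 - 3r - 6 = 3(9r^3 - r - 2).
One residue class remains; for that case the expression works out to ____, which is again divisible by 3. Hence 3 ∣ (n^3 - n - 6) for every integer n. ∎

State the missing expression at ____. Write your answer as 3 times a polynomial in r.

Only n ≡ 1 (mod 3) is unaccounted for. Put n = 3r+1:
(3r+1)^3 - (3r+1) - 6 expands to 27r^3 + 27r^2 + 6r - 6,
and factoring out 3 leaves 3(9r^3 + 9r^2 + 2r - 2).

3(9r^3 + 9r^2 + 2r - 2)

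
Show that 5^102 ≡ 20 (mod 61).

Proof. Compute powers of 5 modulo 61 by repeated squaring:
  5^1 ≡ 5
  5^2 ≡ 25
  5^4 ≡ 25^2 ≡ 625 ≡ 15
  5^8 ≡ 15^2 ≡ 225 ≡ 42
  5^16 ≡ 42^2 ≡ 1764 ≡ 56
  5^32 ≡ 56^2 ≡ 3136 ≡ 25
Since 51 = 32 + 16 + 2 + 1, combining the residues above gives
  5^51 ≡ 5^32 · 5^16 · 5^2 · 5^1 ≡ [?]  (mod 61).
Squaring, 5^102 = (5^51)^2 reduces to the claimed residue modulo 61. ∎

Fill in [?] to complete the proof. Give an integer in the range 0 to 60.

5^32 · 5^16 · 5^2 · 5^1 ≡ 25 · 56 · 25 · 5 = 175000.
175000 mod 61 = 52, so 5^51 ≡ 52 (mod 61).

52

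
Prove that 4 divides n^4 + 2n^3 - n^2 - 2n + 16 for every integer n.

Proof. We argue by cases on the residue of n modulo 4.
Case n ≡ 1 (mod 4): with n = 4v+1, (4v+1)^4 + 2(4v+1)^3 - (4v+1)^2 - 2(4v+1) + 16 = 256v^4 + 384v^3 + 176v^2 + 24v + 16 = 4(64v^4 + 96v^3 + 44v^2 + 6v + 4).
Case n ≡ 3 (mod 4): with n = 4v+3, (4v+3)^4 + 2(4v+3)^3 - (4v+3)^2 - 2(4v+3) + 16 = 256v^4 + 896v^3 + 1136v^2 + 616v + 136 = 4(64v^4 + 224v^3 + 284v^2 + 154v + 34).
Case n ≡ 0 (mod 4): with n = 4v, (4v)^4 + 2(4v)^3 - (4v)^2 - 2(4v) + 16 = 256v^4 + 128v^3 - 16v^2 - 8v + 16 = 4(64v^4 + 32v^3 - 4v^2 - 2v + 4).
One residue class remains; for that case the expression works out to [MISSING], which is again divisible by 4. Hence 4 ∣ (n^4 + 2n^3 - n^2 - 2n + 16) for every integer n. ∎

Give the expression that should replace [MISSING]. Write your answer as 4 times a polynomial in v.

The residues treated are {1, 3, 0}, so the missing case is n ≡ 2 (mod 4); write n = 4v+2.
Then (4v+2)^4 + 2(4v+2)^3 - (4v+2)^2 - 2(4v+2) + 16 = 256v^4 + 640v^3 + 560v^2 + 200v + 40 = 4(64v^4 + 160v^3 + 140v^2 + 50v + 10).

4(64v^4 + 160v^3 + 140v^2 + 50v + 10)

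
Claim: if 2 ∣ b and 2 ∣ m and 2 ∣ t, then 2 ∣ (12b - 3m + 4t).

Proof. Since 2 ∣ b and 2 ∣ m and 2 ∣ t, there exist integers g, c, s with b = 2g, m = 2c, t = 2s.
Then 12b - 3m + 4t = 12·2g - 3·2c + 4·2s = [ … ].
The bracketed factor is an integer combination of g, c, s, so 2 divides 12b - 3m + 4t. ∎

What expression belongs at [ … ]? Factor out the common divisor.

Pull the common 2 out of every term: 12·2g - 3·2c + 4·2s = 2(-3c + 12g + 4s).
-3c + 12g + 4s is an integer, which exhibits the divisibility.

2(-3c + 12g + 4s)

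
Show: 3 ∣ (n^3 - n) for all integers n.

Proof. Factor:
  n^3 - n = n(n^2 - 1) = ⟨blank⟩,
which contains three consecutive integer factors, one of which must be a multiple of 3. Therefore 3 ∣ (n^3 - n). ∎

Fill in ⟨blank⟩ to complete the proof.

(n - 1)n(n + 1)

n(n^2 - 1) = n(n - 1)(n + 1) = (n - 1)n(n + 1).
These three factors are consecutive integers, so their product is divisible by 3.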